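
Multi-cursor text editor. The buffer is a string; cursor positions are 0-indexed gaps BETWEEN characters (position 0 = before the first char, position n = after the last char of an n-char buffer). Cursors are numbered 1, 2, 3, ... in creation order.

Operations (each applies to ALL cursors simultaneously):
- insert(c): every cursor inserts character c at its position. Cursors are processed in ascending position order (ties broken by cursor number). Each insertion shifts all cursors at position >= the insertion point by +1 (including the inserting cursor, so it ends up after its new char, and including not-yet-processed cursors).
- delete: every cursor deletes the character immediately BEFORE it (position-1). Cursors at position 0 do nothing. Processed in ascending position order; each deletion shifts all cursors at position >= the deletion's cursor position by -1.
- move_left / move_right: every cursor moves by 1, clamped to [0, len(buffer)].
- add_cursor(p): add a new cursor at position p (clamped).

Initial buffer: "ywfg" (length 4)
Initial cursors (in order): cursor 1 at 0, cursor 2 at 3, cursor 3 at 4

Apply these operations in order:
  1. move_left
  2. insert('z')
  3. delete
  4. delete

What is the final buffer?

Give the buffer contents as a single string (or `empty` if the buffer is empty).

Answer: yg

Derivation:
After op 1 (move_left): buffer="ywfg" (len 4), cursors c1@0 c2@2 c3@3, authorship ....
After op 2 (insert('z')): buffer="zywzfzg" (len 7), cursors c1@1 c2@4 c3@6, authorship 1..2.3.
After op 3 (delete): buffer="ywfg" (len 4), cursors c1@0 c2@2 c3@3, authorship ....
After op 4 (delete): buffer="yg" (len 2), cursors c1@0 c2@1 c3@1, authorship ..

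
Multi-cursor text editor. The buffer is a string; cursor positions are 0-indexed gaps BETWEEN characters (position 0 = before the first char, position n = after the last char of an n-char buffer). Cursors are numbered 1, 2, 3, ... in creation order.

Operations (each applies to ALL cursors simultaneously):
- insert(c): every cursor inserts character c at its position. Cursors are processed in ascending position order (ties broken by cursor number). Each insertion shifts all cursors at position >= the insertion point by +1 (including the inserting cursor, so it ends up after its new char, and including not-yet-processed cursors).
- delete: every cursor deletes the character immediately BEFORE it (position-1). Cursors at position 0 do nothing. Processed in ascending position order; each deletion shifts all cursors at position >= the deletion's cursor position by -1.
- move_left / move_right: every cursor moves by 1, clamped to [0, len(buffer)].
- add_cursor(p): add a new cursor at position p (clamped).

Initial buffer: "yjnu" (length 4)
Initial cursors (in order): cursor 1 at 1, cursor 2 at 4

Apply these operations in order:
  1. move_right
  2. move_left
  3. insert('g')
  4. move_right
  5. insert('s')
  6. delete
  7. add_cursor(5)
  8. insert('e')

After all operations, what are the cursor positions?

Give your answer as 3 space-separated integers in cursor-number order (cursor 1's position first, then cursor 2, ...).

Answer: 4 9 7

Derivation:
After op 1 (move_right): buffer="yjnu" (len 4), cursors c1@2 c2@4, authorship ....
After op 2 (move_left): buffer="yjnu" (len 4), cursors c1@1 c2@3, authorship ....
After op 3 (insert('g')): buffer="ygjngu" (len 6), cursors c1@2 c2@5, authorship .1..2.
After op 4 (move_right): buffer="ygjngu" (len 6), cursors c1@3 c2@6, authorship .1..2.
After op 5 (insert('s')): buffer="ygjsngus" (len 8), cursors c1@4 c2@8, authorship .1.1.2.2
After op 6 (delete): buffer="ygjngu" (len 6), cursors c1@3 c2@6, authorship .1..2.
After op 7 (add_cursor(5)): buffer="ygjngu" (len 6), cursors c1@3 c3@5 c2@6, authorship .1..2.
After op 8 (insert('e')): buffer="ygjengeue" (len 9), cursors c1@4 c3@7 c2@9, authorship .1.1.23.2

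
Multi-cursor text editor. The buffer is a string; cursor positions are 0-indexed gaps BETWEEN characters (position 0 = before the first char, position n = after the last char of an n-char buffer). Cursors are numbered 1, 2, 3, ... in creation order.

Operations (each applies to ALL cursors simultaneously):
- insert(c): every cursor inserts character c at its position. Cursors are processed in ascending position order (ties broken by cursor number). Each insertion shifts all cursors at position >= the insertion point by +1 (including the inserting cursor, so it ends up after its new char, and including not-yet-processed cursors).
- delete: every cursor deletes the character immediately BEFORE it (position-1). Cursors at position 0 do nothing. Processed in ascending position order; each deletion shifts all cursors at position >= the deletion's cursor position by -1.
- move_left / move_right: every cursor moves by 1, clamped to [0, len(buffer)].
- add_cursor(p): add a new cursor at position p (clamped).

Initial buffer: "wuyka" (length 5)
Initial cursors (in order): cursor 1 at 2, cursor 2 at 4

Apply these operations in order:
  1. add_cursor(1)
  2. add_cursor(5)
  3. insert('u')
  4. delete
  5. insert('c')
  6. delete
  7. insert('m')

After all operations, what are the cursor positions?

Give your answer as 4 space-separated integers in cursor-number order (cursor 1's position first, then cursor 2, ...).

Answer: 4 7 2 9

Derivation:
After op 1 (add_cursor(1)): buffer="wuyka" (len 5), cursors c3@1 c1@2 c2@4, authorship .....
After op 2 (add_cursor(5)): buffer="wuyka" (len 5), cursors c3@1 c1@2 c2@4 c4@5, authorship .....
After op 3 (insert('u')): buffer="wuuuykuau" (len 9), cursors c3@2 c1@4 c2@7 c4@9, authorship .3.1..2.4
After op 4 (delete): buffer="wuyka" (len 5), cursors c3@1 c1@2 c2@4 c4@5, authorship .....
After op 5 (insert('c')): buffer="wcucykcac" (len 9), cursors c3@2 c1@4 c2@7 c4@9, authorship .3.1..2.4
After op 6 (delete): buffer="wuyka" (len 5), cursors c3@1 c1@2 c2@4 c4@5, authorship .....
After op 7 (insert('m')): buffer="wmumykmam" (len 9), cursors c3@2 c1@4 c2@7 c4@9, authorship .3.1..2.4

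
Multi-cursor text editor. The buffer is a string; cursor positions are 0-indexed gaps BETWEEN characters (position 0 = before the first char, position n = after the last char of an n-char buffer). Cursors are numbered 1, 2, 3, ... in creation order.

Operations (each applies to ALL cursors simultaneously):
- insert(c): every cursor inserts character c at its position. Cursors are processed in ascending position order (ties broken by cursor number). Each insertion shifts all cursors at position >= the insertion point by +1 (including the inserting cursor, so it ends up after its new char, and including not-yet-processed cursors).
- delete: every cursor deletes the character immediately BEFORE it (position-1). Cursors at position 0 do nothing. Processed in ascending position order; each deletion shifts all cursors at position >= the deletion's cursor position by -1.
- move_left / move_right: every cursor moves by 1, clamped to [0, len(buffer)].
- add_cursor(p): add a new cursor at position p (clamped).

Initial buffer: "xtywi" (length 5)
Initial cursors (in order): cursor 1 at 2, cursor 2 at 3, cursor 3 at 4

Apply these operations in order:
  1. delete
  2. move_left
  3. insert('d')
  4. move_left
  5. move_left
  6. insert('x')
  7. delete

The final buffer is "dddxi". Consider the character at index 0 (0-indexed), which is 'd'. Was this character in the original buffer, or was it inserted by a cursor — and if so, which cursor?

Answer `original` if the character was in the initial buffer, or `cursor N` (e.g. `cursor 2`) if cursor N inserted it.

After op 1 (delete): buffer="xi" (len 2), cursors c1@1 c2@1 c3@1, authorship ..
After op 2 (move_left): buffer="xi" (len 2), cursors c1@0 c2@0 c3@0, authorship ..
After op 3 (insert('d')): buffer="dddxi" (len 5), cursors c1@3 c2@3 c3@3, authorship 123..
After op 4 (move_left): buffer="dddxi" (len 5), cursors c1@2 c2@2 c3@2, authorship 123..
After op 5 (move_left): buffer="dddxi" (len 5), cursors c1@1 c2@1 c3@1, authorship 123..
After op 6 (insert('x')): buffer="dxxxddxi" (len 8), cursors c1@4 c2@4 c3@4, authorship 112323..
After op 7 (delete): buffer="dddxi" (len 5), cursors c1@1 c2@1 c3@1, authorship 123..
Authorship (.=original, N=cursor N): 1 2 3 . .
Index 0: author = 1

Answer: cursor 1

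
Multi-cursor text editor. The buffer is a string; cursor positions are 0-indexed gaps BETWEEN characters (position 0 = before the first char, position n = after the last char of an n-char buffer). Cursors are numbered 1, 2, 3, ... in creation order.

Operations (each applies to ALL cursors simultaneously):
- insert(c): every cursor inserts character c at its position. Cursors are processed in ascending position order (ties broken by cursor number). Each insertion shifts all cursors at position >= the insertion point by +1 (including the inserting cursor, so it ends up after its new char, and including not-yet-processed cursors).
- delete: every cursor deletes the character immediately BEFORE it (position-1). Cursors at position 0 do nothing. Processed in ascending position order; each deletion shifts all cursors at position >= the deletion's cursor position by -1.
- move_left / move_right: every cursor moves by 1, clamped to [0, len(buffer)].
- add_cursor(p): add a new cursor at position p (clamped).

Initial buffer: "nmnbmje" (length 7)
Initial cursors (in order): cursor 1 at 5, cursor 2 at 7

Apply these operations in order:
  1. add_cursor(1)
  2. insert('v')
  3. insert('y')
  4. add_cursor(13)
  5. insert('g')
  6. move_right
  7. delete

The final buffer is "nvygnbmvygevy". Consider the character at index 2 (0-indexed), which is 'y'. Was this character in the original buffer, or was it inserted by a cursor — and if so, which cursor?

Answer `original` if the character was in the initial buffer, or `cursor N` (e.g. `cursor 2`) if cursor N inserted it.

After op 1 (add_cursor(1)): buffer="nmnbmje" (len 7), cursors c3@1 c1@5 c2@7, authorship .......
After op 2 (insert('v')): buffer="nvmnbmvjev" (len 10), cursors c3@2 c1@7 c2@10, authorship .3....1..2
After op 3 (insert('y')): buffer="nvymnbmvyjevy" (len 13), cursors c3@3 c1@9 c2@13, authorship .33....11..22
After op 4 (add_cursor(13)): buffer="nvymnbmvyjevy" (len 13), cursors c3@3 c1@9 c2@13 c4@13, authorship .33....11..22
After op 5 (insert('g')): buffer="nvygmnbmvygjevygg" (len 17), cursors c3@4 c1@11 c2@17 c4@17, authorship .333....111..2224
After op 6 (move_right): buffer="nvygmnbmvygjevygg" (len 17), cursors c3@5 c1@12 c2@17 c4@17, authorship .333....111..2224
After op 7 (delete): buffer="nvygnbmvygevy" (len 13), cursors c3@4 c1@10 c2@13 c4@13, authorship .333...111.22
Authorship (.=original, N=cursor N): . 3 3 3 . . . 1 1 1 . 2 2
Index 2: author = 3

Answer: cursor 3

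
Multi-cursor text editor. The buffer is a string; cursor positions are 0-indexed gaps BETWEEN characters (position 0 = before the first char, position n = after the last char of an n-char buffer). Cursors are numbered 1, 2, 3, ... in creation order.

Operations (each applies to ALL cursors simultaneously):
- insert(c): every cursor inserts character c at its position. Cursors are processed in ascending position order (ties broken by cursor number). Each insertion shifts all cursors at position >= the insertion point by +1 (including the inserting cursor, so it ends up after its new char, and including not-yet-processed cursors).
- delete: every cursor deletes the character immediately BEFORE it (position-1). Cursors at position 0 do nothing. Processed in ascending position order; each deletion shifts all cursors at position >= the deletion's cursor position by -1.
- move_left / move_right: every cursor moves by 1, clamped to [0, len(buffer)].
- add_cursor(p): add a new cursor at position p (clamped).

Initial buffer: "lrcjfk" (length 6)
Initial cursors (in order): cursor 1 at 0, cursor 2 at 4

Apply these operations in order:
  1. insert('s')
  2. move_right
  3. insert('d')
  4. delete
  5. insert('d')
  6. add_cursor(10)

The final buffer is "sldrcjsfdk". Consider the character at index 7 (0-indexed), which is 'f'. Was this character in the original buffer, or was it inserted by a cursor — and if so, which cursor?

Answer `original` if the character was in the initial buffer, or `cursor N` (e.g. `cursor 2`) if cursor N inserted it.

Answer: original

Derivation:
After op 1 (insert('s')): buffer="slrcjsfk" (len 8), cursors c1@1 c2@6, authorship 1....2..
After op 2 (move_right): buffer="slrcjsfk" (len 8), cursors c1@2 c2@7, authorship 1....2..
After op 3 (insert('d')): buffer="sldrcjsfdk" (len 10), cursors c1@3 c2@9, authorship 1.1...2.2.
After op 4 (delete): buffer="slrcjsfk" (len 8), cursors c1@2 c2@7, authorship 1....2..
After op 5 (insert('d')): buffer="sldrcjsfdk" (len 10), cursors c1@3 c2@9, authorship 1.1...2.2.
After op 6 (add_cursor(10)): buffer="sldrcjsfdk" (len 10), cursors c1@3 c2@9 c3@10, authorship 1.1...2.2.
Authorship (.=original, N=cursor N): 1 . 1 . . . 2 . 2 .
Index 7: author = original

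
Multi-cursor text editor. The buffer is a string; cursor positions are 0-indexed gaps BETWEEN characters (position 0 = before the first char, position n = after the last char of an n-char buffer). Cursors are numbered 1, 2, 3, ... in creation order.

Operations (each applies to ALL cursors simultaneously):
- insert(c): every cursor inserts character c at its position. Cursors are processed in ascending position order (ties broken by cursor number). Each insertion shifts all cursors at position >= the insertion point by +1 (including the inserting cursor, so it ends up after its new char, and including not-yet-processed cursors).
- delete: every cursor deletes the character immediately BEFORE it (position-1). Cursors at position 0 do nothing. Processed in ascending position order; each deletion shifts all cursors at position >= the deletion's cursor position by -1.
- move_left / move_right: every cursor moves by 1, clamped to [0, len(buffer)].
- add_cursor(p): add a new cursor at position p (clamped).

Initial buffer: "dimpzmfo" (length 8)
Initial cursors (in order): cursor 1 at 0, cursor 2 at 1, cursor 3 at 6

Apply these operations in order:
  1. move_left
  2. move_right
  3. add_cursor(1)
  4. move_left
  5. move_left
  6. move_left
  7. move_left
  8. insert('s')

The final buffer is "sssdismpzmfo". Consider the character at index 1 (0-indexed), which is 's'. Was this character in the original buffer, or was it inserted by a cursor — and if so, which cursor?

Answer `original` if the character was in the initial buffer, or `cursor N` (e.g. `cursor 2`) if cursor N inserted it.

After op 1 (move_left): buffer="dimpzmfo" (len 8), cursors c1@0 c2@0 c3@5, authorship ........
After op 2 (move_right): buffer="dimpzmfo" (len 8), cursors c1@1 c2@1 c3@6, authorship ........
After op 3 (add_cursor(1)): buffer="dimpzmfo" (len 8), cursors c1@1 c2@1 c4@1 c3@6, authorship ........
After op 4 (move_left): buffer="dimpzmfo" (len 8), cursors c1@0 c2@0 c4@0 c3@5, authorship ........
After op 5 (move_left): buffer="dimpzmfo" (len 8), cursors c1@0 c2@0 c4@0 c3@4, authorship ........
After op 6 (move_left): buffer="dimpzmfo" (len 8), cursors c1@0 c2@0 c4@0 c3@3, authorship ........
After op 7 (move_left): buffer="dimpzmfo" (len 8), cursors c1@0 c2@0 c4@0 c3@2, authorship ........
After op 8 (insert('s')): buffer="sssdismpzmfo" (len 12), cursors c1@3 c2@3 c4@3 c3@6, authorship 124..3......
Authorship (.=original, N=cursor N): 1 2 4 . . 3 . . . . . .
Index 1: author = 2

Answer: cursor 2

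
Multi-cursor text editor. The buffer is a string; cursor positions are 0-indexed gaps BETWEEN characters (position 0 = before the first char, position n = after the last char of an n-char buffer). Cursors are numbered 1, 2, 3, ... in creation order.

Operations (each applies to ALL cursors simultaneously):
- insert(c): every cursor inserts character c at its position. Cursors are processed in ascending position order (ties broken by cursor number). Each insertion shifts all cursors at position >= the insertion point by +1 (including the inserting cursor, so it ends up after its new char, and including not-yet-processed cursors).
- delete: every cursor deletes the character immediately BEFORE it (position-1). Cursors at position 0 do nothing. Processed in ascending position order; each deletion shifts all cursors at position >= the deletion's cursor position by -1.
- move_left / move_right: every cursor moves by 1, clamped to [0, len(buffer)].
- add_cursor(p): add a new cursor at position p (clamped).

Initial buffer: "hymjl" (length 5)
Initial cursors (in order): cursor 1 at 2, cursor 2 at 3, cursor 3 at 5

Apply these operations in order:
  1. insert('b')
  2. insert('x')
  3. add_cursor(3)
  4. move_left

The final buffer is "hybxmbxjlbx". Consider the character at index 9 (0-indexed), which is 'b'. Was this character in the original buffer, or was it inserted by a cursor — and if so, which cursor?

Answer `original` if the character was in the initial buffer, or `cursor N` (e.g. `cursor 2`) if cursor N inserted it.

After op 1 (insert('b')): buffer="hybmbjlb" (len 8), cursors c1@3 c2@5 c3@8, authorship ..1.2..3
After op 2 (insert('x')): buffer="hybxmbxjlbx" (len 11), cursors c1@4 c2@7 c3@11, authorship ..11.22..33
After op 3 (add_cursor(3)): buffer="hybxmbxjlbx" (len 11), cursors c4@3 c1@4 c2@7 c3@11, authorship ..11.22..33
After op 4 (move_left): buffer="hybxmbxjlbx" (len 11), cursors c4@2 c1@3 c2@6 c3@10, authorship ..11.22..33
Authorship (.=original, N=cursor N): . . 1 1 . 2 2 . . 3 3
Index 9: author = 3

Answer: cursor 3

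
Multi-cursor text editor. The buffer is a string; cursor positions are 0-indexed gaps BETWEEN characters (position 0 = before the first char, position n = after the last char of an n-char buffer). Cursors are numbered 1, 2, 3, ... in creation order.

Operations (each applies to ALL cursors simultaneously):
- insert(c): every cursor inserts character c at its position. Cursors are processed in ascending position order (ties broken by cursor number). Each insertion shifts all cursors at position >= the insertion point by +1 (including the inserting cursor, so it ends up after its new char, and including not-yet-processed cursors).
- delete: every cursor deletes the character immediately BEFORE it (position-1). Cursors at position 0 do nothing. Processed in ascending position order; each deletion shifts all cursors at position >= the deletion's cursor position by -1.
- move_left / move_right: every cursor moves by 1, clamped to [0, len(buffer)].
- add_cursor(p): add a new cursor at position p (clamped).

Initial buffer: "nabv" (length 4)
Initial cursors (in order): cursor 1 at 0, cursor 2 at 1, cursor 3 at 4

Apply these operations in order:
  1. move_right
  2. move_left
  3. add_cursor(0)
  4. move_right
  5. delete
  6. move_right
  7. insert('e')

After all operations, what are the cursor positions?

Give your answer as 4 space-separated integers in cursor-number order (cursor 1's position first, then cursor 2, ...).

Answer: 5 5 5 5

Derivation:
After op 1 (move_right): buffer="nabv" (len 4), cursors c1@1 c2@2 c3@4, authorship ....
After op 2 (move_left): buffer="nabv" (len 4), cursors c1@0 c2@1 c3@3, authorship ....
After op 3 (add_cursor(0)): buffer="nabv" (len 4), cursors c1@0 c4@0 c2@1 c3@3, authorship ....
After op 4 (move_right): buffer="nabv" (len 4), cursors c1@1 c4@1 c2@2 c3@4, authorship ....
After op 5 (delete): buffer="b" (len 1), cursors c1@0 c2@0 c4@0 c3@1, authorship .
After op 6 (move_right): buffer="b" (len 1), cursors c1@1 c2@1 c3@1 c4@1, authorship .
After op 7 (insert('e')): buffer="beeee" (len 5), cursors c1@5 c2@5 c3@5 c4@5, authorship .1234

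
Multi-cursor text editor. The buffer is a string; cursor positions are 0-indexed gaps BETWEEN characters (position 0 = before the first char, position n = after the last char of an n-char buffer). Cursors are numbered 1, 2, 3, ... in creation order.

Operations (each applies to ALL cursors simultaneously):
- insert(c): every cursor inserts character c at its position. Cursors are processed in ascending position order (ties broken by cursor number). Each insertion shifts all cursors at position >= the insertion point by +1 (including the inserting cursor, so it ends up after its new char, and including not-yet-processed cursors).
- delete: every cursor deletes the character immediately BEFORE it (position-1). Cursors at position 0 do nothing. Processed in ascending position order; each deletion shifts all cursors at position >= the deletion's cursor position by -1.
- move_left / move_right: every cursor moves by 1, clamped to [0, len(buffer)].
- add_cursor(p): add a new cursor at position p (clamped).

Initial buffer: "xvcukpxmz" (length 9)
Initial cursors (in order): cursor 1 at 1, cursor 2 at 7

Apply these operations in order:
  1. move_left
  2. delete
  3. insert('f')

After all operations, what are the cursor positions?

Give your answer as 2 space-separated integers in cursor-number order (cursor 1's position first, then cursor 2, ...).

After op 1 (move_left): buffer="xvcukpxmz" (len 9), cursors c1@0 c2@6, authorship .........
After op 2 (delete): buffer="xvcukxmz" (len 8), cursors c1@0 c2@5, authorship ........
After op 3 (insert('f')): buffer="fxvcukfxmz" (len 10), cursors c1@1 c2@7, authorship 1.....2...

Answer: 1 7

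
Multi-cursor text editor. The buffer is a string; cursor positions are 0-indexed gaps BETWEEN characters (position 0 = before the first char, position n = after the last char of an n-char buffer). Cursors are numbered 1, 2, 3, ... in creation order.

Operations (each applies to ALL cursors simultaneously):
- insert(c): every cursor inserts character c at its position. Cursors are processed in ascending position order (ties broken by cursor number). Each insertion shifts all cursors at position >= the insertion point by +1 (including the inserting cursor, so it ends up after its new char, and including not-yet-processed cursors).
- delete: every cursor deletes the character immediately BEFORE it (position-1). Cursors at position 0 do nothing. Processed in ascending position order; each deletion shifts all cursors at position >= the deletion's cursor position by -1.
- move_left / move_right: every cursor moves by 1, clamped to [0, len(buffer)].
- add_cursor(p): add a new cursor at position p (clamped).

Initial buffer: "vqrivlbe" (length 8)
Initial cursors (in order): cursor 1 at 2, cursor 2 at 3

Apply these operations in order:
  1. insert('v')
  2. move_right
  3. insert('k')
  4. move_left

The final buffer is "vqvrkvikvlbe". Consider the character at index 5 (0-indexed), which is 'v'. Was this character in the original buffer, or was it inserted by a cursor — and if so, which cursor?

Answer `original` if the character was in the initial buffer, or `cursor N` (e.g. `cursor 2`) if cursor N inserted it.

Answer: cursor 2

Derivation:
After op 1 (insert('v')): buffer="vqvrvivlbe" (len 10), cursors c1@3 c2@5, authorship ..1.2.....
After op 2 (move_right): buffer="vqvrvivlbe" (len 10), cursors c1@4 c2@6, authorship ..1.2.....
After op 3 (insert('k')): buffer="vqvrkvikvlbe" (len 12), cursors c1@5 c2@8, authorship ..1.12.2....
After op 4 (move_left): buffer="vqvrkvikvlbe" (len 12), cursors c1@4 c2@7, authorship ..1.12.2....
Authorship (.=original, N=cursor N): . . 1 . 1 2 . 2 . . . .
Index 5: author = 2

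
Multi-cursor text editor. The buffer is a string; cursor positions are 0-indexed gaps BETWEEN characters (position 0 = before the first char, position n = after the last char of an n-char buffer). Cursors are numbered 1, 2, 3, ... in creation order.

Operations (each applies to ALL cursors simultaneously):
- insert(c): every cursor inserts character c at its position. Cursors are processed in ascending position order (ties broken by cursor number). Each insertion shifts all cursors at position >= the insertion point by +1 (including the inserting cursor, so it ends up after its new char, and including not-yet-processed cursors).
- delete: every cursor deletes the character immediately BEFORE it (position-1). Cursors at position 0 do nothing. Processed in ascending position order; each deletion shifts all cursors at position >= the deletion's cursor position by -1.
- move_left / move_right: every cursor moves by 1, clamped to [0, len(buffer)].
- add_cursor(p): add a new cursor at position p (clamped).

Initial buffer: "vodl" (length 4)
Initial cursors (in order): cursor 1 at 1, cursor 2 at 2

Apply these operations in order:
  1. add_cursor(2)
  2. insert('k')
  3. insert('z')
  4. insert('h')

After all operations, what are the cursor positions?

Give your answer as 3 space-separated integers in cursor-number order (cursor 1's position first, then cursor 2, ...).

Answer: 4 11 11

Derivation:
After op 1 (add_cursor(2)): buffer="vodl" (len 4), cursors c1@1 c2@2 c3@2, authorship ....
After op 2 (insert('k')): buffer="vkokkdl" (len 7), cursors c1@2 c2@5 c3@5, authorship .1.23..
After op 3 (insert('z')): buffer="vkzokkzzdl" (len 10), cursors c1@3 c2@8 c3@8, authorship .11.2323..
After op 4 (insert('h')): buffer="vkzhokkzzhhdl" (len 13), cursors c1@4 c2@11 c3@11, authorship .111.232323..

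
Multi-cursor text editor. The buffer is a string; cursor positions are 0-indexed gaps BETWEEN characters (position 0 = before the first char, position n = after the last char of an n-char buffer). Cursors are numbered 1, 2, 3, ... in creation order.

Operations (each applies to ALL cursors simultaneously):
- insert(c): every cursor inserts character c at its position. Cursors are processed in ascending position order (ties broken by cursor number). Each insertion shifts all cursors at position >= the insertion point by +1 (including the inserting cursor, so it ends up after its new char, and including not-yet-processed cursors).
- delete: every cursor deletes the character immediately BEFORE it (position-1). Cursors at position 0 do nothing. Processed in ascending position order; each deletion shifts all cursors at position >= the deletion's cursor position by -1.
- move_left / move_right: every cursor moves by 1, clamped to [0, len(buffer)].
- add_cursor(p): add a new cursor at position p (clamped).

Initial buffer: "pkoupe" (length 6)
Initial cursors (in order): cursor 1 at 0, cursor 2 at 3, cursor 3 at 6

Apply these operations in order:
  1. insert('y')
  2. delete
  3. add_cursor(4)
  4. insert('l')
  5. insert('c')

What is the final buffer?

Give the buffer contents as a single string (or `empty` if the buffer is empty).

Answer: lcpkolculcpelc

Derivation:
After op 1 (insert('y')): buffer="ypkoyupey" (len 9), cursors c1@1 c2@5 c3@9, authorship 1...2...3
After op 2 (delete): buffer="pkoupe" (len 6), cursors c1@0 c2@3 c3@6, authorship ......
After op 3 (add_cursor(4)): buffer="pkoupe" (len 6), cursors c1@0 c2@3 c4@4 c3@6, authorship ......
After op 4 (insert('l')): buffer="lpkolulpel" (len 10), cursors c1@1 c2@5 c4@7 c3@10, authorship 1...2.4..3
After op 5 (insert('c')): buffer="lcpkolculcpelc" (len 14), cursors c1@2 c2@7 c4@10 c3@14, authorship 11...22.44..33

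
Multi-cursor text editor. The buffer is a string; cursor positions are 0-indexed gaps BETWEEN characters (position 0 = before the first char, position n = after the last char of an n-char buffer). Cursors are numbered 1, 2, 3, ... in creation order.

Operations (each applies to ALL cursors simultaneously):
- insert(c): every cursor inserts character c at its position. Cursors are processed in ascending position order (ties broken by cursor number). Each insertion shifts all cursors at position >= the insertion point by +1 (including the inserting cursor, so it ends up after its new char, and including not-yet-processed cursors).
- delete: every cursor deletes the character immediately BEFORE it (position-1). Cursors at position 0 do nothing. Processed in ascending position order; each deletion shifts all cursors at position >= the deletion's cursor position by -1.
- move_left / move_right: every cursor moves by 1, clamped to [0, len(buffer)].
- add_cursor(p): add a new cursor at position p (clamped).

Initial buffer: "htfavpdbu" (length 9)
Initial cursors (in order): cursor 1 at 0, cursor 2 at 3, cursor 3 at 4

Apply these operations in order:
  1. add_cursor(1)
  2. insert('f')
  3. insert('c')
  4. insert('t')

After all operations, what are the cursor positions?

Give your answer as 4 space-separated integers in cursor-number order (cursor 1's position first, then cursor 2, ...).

Answer: 3 12 16 7

Derivation:
After op 1 (add_cursor(1)): buffer="htfavpdbu" (len 9), cursors c1@0 c4@1 c2@3 c3@4, authorship .........
After op 2 (insert('f')): buffer="fhftffafvpdbu" (len 13), cursors c1@1 c4@3 c2@6 c3@8, authorship 1.4..2.3.....
After op 3 (insert('c')): buffer="fchfctffcafcvpdbu" (len 17), cursors c1@2 c4@5 c2@9 c3@12, authorship 11.44..22.33.....
After op 4 (insert('t')): buffer="fcthfcttffctafctvpdbu" (len 21), cursors c1@3 c4@7 c2@12 c3@16, authorship 111.444..222.333.....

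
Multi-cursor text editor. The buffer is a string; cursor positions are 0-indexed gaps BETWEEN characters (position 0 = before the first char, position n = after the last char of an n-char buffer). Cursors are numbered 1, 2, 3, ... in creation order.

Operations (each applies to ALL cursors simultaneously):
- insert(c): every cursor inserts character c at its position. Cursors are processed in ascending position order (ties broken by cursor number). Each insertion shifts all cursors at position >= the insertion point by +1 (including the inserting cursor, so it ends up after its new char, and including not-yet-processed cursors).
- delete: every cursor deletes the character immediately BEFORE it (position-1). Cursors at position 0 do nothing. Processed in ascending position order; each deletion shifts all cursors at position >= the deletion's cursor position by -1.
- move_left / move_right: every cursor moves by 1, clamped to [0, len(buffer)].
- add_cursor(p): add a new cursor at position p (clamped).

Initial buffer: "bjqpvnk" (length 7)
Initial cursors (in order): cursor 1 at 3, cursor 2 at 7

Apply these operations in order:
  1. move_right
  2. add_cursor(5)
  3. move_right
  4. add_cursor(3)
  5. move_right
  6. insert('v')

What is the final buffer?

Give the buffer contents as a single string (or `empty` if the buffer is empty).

After op 1 (move_right): buffer="bjqpvnk" (len 7), cursors c1@4 c2@7, authorship .......
After op 2 (add_cursor(5)): buffer="bjqpvnk" (len 7), cursors c1@4 c3@5 c2@7, authorship .......
After op 3 (move_right): buffer="bjqpvnk" (len 7), cursors c1@5 c3@6 c2@7, authorship .......
After op 4 (add_cursor(3)): buffer="bjqpvnk" (len 7), cursors c4@3 c1@5 c3@6 c2@7, authorship .......
After op 5 (move_right): buffer="bjqpvnk" (len 7), cursors c4@4 c1@6 c2@7 c3@7, authorship .......
After op 6 (insert('v')): buffer="bjqpvvnvkvv" (len 11), cursors c4@5 c1@8 c2@11 c3@11, authorship ....4..1.23

Answer: bjqpvvnvkvv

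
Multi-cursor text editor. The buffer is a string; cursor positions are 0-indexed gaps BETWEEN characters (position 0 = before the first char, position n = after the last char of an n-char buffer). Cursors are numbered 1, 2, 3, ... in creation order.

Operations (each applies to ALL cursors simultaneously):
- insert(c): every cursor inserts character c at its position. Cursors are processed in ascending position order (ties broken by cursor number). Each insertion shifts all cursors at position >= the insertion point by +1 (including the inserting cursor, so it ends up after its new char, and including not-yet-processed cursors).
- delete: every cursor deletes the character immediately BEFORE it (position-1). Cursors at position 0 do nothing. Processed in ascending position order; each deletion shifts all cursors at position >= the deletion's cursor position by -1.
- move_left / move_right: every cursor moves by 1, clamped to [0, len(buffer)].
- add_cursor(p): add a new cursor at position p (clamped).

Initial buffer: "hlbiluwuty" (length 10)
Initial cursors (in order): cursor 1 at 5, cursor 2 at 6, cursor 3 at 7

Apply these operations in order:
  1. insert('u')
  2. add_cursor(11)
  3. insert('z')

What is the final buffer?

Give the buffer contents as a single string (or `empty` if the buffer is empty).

After op 1 (insert('u')): buffer="hlbiluuuwuuty" (len 13), cursors c1@6 c2@8 c3@10, authorship .....1.2.3...
After op 2 (add_cursor(11)): buffer="hlbiluuuwuuty" (len 13), cursors c1@6 c2@8 c3@10 c4@11, authorship .....1.2.3...
After op 3 (insert('z')): buffer="hlbiluzuuzwuzuzty" (len 17), cursors c1@7 c2@10 c3@13 c4@15, authorship .....11.22.33.4..

Answer: hlbiluzuuzwuzuzty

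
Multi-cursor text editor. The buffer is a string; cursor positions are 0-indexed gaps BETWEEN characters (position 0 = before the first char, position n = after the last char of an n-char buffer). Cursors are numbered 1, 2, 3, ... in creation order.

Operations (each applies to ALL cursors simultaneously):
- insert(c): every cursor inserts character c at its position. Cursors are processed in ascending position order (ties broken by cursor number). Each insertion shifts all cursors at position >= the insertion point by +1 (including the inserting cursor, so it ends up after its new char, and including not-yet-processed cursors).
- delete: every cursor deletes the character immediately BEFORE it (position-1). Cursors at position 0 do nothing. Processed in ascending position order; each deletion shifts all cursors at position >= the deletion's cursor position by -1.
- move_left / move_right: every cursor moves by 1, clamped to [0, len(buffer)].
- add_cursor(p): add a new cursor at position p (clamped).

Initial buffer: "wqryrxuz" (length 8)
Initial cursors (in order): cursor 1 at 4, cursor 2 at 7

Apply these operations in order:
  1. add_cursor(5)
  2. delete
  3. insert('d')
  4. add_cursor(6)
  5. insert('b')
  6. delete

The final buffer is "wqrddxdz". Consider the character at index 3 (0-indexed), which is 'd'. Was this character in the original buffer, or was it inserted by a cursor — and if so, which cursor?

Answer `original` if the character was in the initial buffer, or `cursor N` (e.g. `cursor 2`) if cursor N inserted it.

After op 1 (add_cursor(5)): buffer="wqryrxuz" (len 8), cursors c1@4 c3@5 c2@7, authorship ........
After op 2 (delete): buffer="wqrxz" (len 5), cursors c1@3 c3@3 c2@4, authorship .....
After op 3 (insert('d')): buffer="wqrddxdz" (len 8), cursors c1@5 c3@5 c2@7, authorship ...13.2.
After op 4 (add_cursor(6)): buffer="wqrddxdz" (len 8), cursors c1@5 c3@5 c4@6 c2@7, authorship ...13.2.
After op 5 (insert('b')): buffer="wqrddbbxbdbz" (len 12), cursors c1@7 c3@7 c4@9 c2@11, authorship ...1313.422.
After op 6 (delete): buffer="wqrddxdz" (len 8), cursors c1@5 c3@5 c4@6 c2@7, authorship ...13.2.
Authorship (.=original, N=cursor N): . . . 1 3 . 2 .
Index 3: author = 1

Answer: cursor 1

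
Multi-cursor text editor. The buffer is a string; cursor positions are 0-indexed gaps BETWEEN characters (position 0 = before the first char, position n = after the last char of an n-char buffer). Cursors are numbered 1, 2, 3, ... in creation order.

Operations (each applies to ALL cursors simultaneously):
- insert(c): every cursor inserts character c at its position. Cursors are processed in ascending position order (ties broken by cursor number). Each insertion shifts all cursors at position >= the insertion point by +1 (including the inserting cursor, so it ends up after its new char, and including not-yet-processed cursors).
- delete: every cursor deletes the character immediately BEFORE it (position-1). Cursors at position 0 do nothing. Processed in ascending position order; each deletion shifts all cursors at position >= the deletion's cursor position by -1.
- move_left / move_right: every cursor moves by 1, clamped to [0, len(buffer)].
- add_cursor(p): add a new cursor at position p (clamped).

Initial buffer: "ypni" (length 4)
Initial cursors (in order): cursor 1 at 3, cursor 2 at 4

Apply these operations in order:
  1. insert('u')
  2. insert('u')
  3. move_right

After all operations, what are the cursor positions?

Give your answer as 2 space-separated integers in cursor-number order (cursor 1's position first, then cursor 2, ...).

After op 1 (insert('u')): buffer="ypnuiu" (len 6), cursors c1@4 c2@6, authorship ...1.2
After op 2 (insert('u')): buffer="ypnuuiuu" (len 8), cursors c1@5 c2@8, authorship ...11.22
After op 3 (move_right): buffer="ypnuuiuu" (len 8), cursors c1@6 c2@8, authorship ...11.22

Answer: 6 8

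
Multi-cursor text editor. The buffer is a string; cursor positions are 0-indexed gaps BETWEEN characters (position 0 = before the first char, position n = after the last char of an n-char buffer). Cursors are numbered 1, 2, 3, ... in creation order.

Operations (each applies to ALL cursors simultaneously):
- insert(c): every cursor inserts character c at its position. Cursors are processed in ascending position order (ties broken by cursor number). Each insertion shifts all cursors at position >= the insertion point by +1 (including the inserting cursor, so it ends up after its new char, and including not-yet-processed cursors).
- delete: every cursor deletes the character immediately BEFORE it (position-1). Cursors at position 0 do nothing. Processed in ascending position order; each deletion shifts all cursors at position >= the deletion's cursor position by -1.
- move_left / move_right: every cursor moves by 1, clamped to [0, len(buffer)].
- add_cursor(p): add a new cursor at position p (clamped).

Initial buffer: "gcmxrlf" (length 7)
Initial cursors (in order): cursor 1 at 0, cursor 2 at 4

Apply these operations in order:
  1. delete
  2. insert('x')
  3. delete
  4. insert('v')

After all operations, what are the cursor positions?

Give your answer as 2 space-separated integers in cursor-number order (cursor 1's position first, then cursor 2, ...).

Answer: 1 5

Derivation:
After op 1 (delete): buffer="gcmrlf" (len 6), cursors c1@0 c2@3, authorship ......
After op 2 (insert('x')): buffer="xgcmxrlf" (len 8), cursors c1@1 c2@5, authorship 1...2...
After op 3 (delete): buffer="gcmrlf" (len 6), cursors c1@0 c2@3, authorship ......
After op 4 (insert('v')): buffer="vgcmvrlf" (len 8), cursors c1@1 c2@5, authorship 1...2...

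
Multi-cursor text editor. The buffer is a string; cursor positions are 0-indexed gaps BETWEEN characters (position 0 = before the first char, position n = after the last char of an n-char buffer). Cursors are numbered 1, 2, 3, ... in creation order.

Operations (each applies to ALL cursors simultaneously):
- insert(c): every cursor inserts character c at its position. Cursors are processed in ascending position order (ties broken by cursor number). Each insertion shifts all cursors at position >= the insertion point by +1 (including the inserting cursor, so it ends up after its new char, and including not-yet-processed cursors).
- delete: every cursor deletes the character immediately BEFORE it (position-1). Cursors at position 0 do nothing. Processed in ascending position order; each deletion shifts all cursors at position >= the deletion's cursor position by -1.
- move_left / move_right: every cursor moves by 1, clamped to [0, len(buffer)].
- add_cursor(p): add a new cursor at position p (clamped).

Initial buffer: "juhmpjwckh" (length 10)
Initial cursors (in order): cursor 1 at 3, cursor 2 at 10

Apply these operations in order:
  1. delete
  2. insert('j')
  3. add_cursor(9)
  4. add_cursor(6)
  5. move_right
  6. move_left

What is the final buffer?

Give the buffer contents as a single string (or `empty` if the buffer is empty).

After op 1 (delete): buffer="jumpjwck" (len 8), cursors c1@2 c2@8, authorship ........
After op 2 (insert('j')): buffer="jujmpjwckj" (len 10), cursors c1@3 c2@10, authorship ..1......2
After op 3 (add_cursor(9)): buffer="jujmpjwckj" (len 10), cursors c1@3 c3@9 c2@10, authorship ..1......2
After op 4 (add_cursor(6)): buffer="jujmpjwckj" (len 10), cursors c1@3 c4@6 c3@9 c2@10, authorship ..1......2
After op 5 (move_right): buffer="jujmpjwckj" (len 10), cursors c1@4 c4@7 c2@10 c3@10, authorship ..1......2
After op 6 (move_left): buffer="jujmpjwckj" (len 10), cursors c1@3 c4@6 c2@9 c3@9, authorship ..1......2

Answer: jujmpjwckj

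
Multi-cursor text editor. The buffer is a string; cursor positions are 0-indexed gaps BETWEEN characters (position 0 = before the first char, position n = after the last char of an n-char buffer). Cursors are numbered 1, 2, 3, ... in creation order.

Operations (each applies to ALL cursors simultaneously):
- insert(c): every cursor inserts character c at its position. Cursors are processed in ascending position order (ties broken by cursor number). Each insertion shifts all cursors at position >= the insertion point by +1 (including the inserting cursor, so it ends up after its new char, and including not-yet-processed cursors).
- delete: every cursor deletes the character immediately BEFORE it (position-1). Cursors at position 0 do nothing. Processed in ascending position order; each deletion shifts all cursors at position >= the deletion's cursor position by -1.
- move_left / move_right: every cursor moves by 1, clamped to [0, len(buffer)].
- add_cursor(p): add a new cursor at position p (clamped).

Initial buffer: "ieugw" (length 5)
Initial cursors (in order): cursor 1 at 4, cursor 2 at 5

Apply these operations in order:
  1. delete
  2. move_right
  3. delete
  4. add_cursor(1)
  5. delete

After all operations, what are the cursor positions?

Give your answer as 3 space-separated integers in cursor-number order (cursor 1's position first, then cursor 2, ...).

Answer: 0 0 0

Derivation:
After op 1 (delete): buffer="ieu" (len 3), cursors c1@3 c2@3, authorship ...
After op 2 (move_right): buffer="ieu" (len 3), cursors c1@3 c2@3, authorship ...
After op 3 (delete): buffer="i" (len 1), cursors c1@1 c2@1, authorship .
After op 4 (add_cursor(1)): buffer="i" (len 1), cursors c1@1 c2@1 c3@1, authorship .
After op 5 (delete): buffer="" (len 0), cursors c1@0 c2@0 c3@0, authorship 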